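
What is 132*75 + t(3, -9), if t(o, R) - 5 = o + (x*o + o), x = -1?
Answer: 9908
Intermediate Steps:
t(o, R) = 5 + o (t(o, R) = 5 + (o + (-o + o)) = 5 + (o + 0) = 5 + o)
132*75 + t(3, -9) = 132*75 + (5 + 3) = 9900 + 8 = 9908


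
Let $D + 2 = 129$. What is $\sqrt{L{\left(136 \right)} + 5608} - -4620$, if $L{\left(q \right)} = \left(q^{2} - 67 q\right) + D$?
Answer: $4620 + \sqrt{15119} \approx 4743.0$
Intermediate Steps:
$D = 127$ ($D = -2 + 129 = 127$)
$L{\left(q \right)} = 127 + q^{2} - 67 q$ ($L{\left(q \right)} = \left(q^{2} - 67 q\right) + 127 = 127 + q^{2} - 67 q$)
$\sqrt{L{\left(136 \right)} + 5608} - -4620 = \sqrt{\left(127 + 136^{2} - 9112\right) + 5608} - -4620 = \sqrt{\left(127 + 18496 - 9112\right) + 5608} + 4620 = \sqrt{9511 + 5608} + 4620 = \sqrt{15119} + 4620 = 4620 + \sqrt{15119}$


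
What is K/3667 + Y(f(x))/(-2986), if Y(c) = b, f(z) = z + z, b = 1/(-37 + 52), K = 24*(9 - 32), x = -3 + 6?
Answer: -24727747/164244930 ≈ -0.15055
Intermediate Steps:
x = 3
K = -552 (K = 24*(-23) = -552)
b = 1/15 ≈ 0.066667
f(z) = 2*z
Y(c) = 1/15
K/3667 + Y(f(x))/(-2986) = -552/3667 + (1/15)/(-2986) = -552*1/3667 + (1/15)*(-1/2986) = -552/3667 - 1/44790 = -24727747/164244930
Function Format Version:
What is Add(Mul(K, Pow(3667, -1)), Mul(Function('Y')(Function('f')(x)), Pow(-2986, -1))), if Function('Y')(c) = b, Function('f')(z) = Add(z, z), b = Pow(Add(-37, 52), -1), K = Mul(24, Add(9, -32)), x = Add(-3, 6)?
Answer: Rational(-24727747, 164244930) ≈ -0.15055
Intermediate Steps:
x = 3
K = -552 (K = Mul(24, -23) = -552)
b = Rational(1, 15) (b = Pow(15, -1) = Rational(1, 15) ≈ 0.066667)
Function('f')(z) = Mul(2, z)
Function('Y')(c) = Rational(1, 15)
Add(Mul(K, Pow(3667, -1)), Mul(Function('Y')(Function('f')(x)), Pow(-2986, -1))) = Add(Mul(-552, Pow(3667, -1)), Mul(Rational(1, 15), Pow(-2986, -1))) = Add(Mul(-552, Rational(1, 3667)), Mul(Rational(1, 15), Rational(-1, 2986))) = Add(Rational(-552, 3667), Rational(-1, 44790)) = Rational(-24727747, 164244930)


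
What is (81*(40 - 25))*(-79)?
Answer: -95985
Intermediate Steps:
(81*(40 - 25))*(-79) = (81*15)*(-79) = 1215*(-79) = -95985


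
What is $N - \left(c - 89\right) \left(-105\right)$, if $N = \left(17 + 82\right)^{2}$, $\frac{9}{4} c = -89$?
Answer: $- \frac{11092}{3} \approx -3697.3$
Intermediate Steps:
$c = - \frac{356}{9}$ ($c = \frac{4}{9} \left(-89\right) = - \frac{356}{9} \approx -39.556$)
$N = 9801$ ($N = 99^{2} = 9801$)
$N - \left(c - 89\right) \left(-105\right) = 9801 - \left(- \frac{356}{9} - 89\right) \left(-105\right) = 9801 - \left(- \frac{1157}{9}\right) \left(-105\right) = 9801 - \frac{40495}{3} = - \frac{11092}{3}$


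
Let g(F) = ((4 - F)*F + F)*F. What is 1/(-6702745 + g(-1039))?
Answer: 1/1120317179 ≈ 8.9260e-10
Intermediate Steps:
g(F) = F*(F + F*(4 - F)) (g(F) = (F*(4 - F) + F)*F = (F + F*(4 - F))*F = F*(F + F*(4 - F)))
1/(-6702745 + g(-1039)) = 1/(-6702745 + (-1039)²*(5 - 1*(-1039))) = 1/(-6702745 + 1079521*(5 + 1039)) = 1/(-6702745 + 1079521*1044) = 1/(-6702745 + 1127019924) = 1/1120317179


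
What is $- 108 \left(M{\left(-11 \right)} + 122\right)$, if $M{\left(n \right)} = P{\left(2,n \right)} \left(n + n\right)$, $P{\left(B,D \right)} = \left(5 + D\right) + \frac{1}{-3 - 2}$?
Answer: $- \frac{139536}{5} \approx -27907.0$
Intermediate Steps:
$P{\left(B,D \right)} = \frac{24}{5} + D$ ($P{\left(B,D \right)} = \left(5 + D\right) + \frac{1}{-5} = \left(5 + D\right) - \frac{1}{5} = \frac{24}{5} + D$)
$M{\left(n \right)} = 2 n \left(\frac{24}{5} + n\right)$ ($M{\left(n \right)} = \left(\frac{24}{5} + n\right) \left(n + n\right) = \left(\frac{24}{5} + n\right) 2 n = 2 n \left(\frac{24}{5} + n\right)$)
$- 108 \left(M{\left(-11 \right)} + 122\right) = - 108 \left(\frac{2}{5} \left(-11\right) \left(24 + 5 \left(-11\right)\right) + 122\right) = - 108 \left(\frac{2}{5} \left(-11\right) \left(24 - 55\right) + 122\right) = - 108 \left(\frac{2}{5} \left(-11\right) \left(-31\right) + 122\right) = - 108 \left(\frac{682}{5} + 122\right) = \left(-108\right) \frac{1292}{5} = - \frac{139536}{5}$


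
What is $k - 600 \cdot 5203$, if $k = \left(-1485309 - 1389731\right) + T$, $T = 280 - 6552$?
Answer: $-6003112$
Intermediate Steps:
$T = -6272$ ($T = 280 - 6552 = -6272$)
$k = -2881312$ ($k = \left(-1485309 - 1389731\right) - 6272 = -2875040 - 6272 = -2881312$)
$k - 600 \cdot 5203 = -2881312 - 600 \cdot 5203 = -2881312 - 3121800 = -6003112$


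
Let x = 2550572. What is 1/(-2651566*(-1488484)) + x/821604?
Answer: 2516658042629435393/810679453258463544 ≈ 3.1044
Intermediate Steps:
1/(-2651566*(-1488484)) + x/821604 = 1/(-2651566*(-1488484)) + 2550572/821604 = -1/2651566*(-1/1488484) + 2550572*(1/821604) = 1/3946813565944 + 637643/205401 = 2516658042629435393/810679453258463544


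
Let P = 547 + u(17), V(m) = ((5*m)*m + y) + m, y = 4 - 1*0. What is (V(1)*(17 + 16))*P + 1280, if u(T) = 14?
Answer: 186410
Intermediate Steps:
y = 4 (y = 4 + 0 = 4)
V(m) = 4 + m + 5*m² (V(m) = ((5*m)*m + 4) + m = (5*m² + 4) + m = (4 + 5*m²) + m = 4 + m + 5*m²)
P = 561 (P = 547 + 14 = 561)
(V(1)*(17 + 16))*P + 1280 = ((4 + 1 + 5*1²)*(17 + 16))*561 + 1280 = ((4 + 1 + 5*1)*33)*561 + 1280 = ((4 + 1 + 5)*33)*561 + 1280 = (10*33)*561 + 1280 = 330*561 + 1280 = 185130 + 1280 = 186410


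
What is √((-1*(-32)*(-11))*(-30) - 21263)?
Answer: I*√10703 ≈ 103.46*I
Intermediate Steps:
√((-1*(-32)*(-11))*(-30) - 21263) = √((32*(-11))*(-30) - 21263) = √(-352*(-30) - 21263) = √(10560 - 21263) = √(-10703) = I*√10703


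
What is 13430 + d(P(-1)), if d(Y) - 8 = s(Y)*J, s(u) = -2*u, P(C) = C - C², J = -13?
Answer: 13386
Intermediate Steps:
d(Y) = 8 + 26*Y (d(Y) = 8 - 2*Y*(-13) = 8 + 26*Y)
13430 + d(P(-1)) = 13430 + (8 + 26*(-(1 - 1*(-1)))) = 13430 + (8 + 26*(-(1 + 1))) = 13430 + (8 + 26*(-1*2)) = 13430 + (8 + 26*(-2)) = 13430 + (8 - 52) = 13430 - 44 = 13386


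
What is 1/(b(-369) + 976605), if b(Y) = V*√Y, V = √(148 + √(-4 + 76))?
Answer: 1/(976605 + 3*I*√41*√(148 + 6*√2)) ≈ 1.024e-6 - 2.52e-10*I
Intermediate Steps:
V = √(148 + 6*√2) (V = √(148 + √72) = √(148 + 6*√2) ≈ 12.509)
b(Y) = √Y*√(148 + 6*√2) (b(Y) = √(148 + 6*√2)*√Y = √Y*√(148 + 6*√2))
1/(b(-369) + 976605) = 1/(√2*√(-369)*√(74 + 3*√2) + 976605) = 1/(√2*(3*I*√41)*√(74 + 3*√2) + 976605) = 1/(3*I*√82*√(74 + 3*√2) + 976605) = 1/(976605 + 3*I*√82*√(74 + 3*√2))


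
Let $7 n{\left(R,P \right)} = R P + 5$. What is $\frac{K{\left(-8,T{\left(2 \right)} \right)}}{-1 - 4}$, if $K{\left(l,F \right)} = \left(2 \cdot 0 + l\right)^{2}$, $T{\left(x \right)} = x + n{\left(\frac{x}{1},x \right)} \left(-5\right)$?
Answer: $- \frac{64}{5} \approx -12.8$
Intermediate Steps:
$n{\left(R,P \right)} = \frac{5}{7} + \frac{P R}{7}$ ($n{\left(R,P \right)} = \frac{R P + 5}{7} = \frac{P R + 5}{7} = \frac{5 + P R}{7} = \frac{5}{7} + \frac{P R}{7}$)
$T{\left(x \right)} = - \frac{25}{7} + x - \frac{5 x^{2}}{7}$ ($T{\left(x \right)} = x + \left(\frac{5}{7} + \frac{x \frac{x}{1}}{7}\right) \left(-5\right) = x + \left(\frac{5}{7} + \frac{x x 1}{7}\right) \left(-5\right) = x + \left(\frac{5}{7} + \frac{x x}{7}\right) \left(-5\right) = x + \left(\frac{5}{7} + \frac{x^{2}}{7}\right) \left(-5\right) = x - \left(\frac{25}{7} + \frac{5 x^{2}}{7}\right) = - \frac{25}{7} + x - \frac{5 x^{2}}{7}$)
$K{\left(l,F \right)} = l^{2}$ ($K{\left(l,F \right)} = \left(0 + l\right)^{2} = l^{2}$)
$\frac{K{\left(-8,T{\left(2 \right)} \right)}}{-1 - 4} = \frac{\left(-8\right)^{2}}{-1 - 4} = \frac{64}{-5} = 64 \left(- \frac{1}{5}\right) = - \frac{64}{5}$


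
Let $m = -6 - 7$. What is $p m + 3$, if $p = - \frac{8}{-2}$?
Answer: $-49$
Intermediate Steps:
$m = -13$ ($m = -6 - 7 = -13$)
$p = 4$ ($p = \left(-8\right) \left(- \frac{1}{2}\right) = 4$)
$p m + 3 = 4 \left(-13\right) + 3 = -52 + 3 = -49$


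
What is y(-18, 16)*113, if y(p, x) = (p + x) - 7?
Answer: -1017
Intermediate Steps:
y(p, x) = -7 + p + x
y(-18, 16)*113 = (-7 - 18 + 16)*113 = -9*113 = -1017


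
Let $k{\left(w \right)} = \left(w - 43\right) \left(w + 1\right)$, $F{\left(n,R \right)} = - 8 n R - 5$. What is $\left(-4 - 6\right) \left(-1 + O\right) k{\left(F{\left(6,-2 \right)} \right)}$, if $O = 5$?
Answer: $-176640$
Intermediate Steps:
$F{\left(n,R \right)} = -5 - 8 R n$ ($F{\left(n,R \right)} = - 8 R n - 5 = -5 - 8 R n$)
$k{\left(w \right)} = \left(1 + w\right) \left(-43 + w\right)$ ($k{\left(w \right)} = \left(-43 + w\right) \left(1 + w\right) = \left(1 + w\right) \left(-43 + w\right)$)
$\left(-4 - 6\right) \left(-1 + O\right) k{\left(F{\left(6,-2 \right)} \right)} = \left(-4 - 6\right) \left(-1 + 5\right) \left(-43 + \left(-5 - \left(-16\right) 6\right)^{2} - 42 \left(-5 - \left(-16\right) 6\right)\right) = \left(-10\right) 4 \left(-43 + \left(-5 + 96\right)^{2} - 42 \left(-5 + 96\right)\right) = - 40 \left(-43 + 91^{2} - 3822\right) = - 40 \left(-43 + 8281 - 3822\right) = \left(-40\right) 4416 = -176640$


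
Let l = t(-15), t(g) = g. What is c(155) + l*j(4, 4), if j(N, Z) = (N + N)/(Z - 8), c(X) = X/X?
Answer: 31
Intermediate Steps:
c(X) = 1
l = -15
j(N, Z) = 2*N/(-8 + Z) (j(N, Z) = (2*N)/(-8 + Z) = 2*N/(-8 + Z))
c(155) + l*j(4, 4) = 1 - 30*4/(-8 + 4) = 1 - 30*4/(-4) = 1 - 30*4*(-1)/4 = 1 - 15*(-2) = 1 + 30 = 31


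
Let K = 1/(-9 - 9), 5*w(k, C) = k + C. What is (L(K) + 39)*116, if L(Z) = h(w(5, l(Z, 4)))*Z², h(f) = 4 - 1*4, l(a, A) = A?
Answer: 4524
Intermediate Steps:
w(k, C) = C/5 + k/5 (w(k, C) = (k + C)/5 = (C + k)/5 = C/5 + k/5)
h(f) = 0 (h(f) = 4 - 4 = 0)
K = -1/18 (K = 1/(-18) = -1/18 ≈ -0.055556)
L(Z) = 0 (L(Z) = 0*Z² = 0)
(L(K) + 39)*116 = (0 + 39)*116 = 39*116 = 4524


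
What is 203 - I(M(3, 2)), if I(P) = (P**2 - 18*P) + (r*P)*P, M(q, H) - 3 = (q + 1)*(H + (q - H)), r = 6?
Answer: -1102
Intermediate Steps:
M(q, H) = 3 + q*(1 + q) (M(q, H) = 3 + (q + 1)*(H + (q - H)) = 3 + (1 + q)*q = 3 + q*(1 + q))
I(P) = -18*P + 7*P**2 (I(P) = (P**2 - 18*P) + (6*P)*P = (P**2 - 18*P) + 6*P**2 = -18*P + 7*P**2)
203 - I(M(3, 2)) = 203 - (3 + 3 + 3**2)*(-18 + 7*(3 + 3 + 3**2)) = 203 - (3 + 3 + 9)*(-18 + 7*(3 + 3 + 9)) = 203 - 15*(-18 + 7*15) = 203 - 15*(-18 + 105) = 203 - 15*87 = 203 - 1*1305 = 203 - 1305 = -1102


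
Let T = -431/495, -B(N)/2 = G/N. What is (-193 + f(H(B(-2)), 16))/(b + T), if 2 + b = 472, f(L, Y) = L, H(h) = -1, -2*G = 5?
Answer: -96030/232219 ≈ -0.41353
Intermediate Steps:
G = -5/2 (G = -1/2*5 = -5/2 ≈ -2.5000)
B(N) = 5/N (B(N) = -(-5)/N = 5/N)
b = 470 (b = -2 + 472 = 470)
T = -431/495 (T = -431*1/495 = -431/495 ≈ -0.87071)
(-193 + f(H(B(-2)), 16))/(b + T) = (-193 - 1)/(470 - 431/495) = -194/232219/495 = -194*495/232219 = -96030/232219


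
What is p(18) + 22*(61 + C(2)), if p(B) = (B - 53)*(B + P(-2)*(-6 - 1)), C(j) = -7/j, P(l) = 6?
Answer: 2105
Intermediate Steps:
p(B) = (-53 + B)*(-42 + B) (p(B) = (B - 53)*(B + 6*(-6 - 1)) = (-53 + B)*(B + 6*(-7)) = (-53 + B)*(B - 42) = (-53 + B)*(-42 + B))
p(18) + 22*(61 + C(2)) = (2226 + 18**2 - 95*18) + 22*(61 - 7/2) = (2226 + 324 - 1710) + 22*(61 - 7*1/2) = 840 + 22*(61 - 7/2) = 840 + 22*(115/2) = 840 + 1265 = 2105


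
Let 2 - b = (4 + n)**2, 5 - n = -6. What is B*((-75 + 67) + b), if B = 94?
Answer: -21714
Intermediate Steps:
n = 11 (n = 5 - 1*(-6) = 5 + 6 = 11)
b = -223 (b = 2 - (4 + 11)**2 = 2 - 1*15**2 = 2 - 1*225 = 2 - 225 = -223)
B*((-75 + 67) + b) = 94*((-75 + 67) - 223) = 94*(-8 - 223) = 94*(-231) = -21714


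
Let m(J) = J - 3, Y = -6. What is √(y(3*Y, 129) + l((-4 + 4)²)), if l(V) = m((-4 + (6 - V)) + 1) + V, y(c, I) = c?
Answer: 3*I*√2 ≈ 4.2426*I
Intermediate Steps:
m(J) = -3 + J
l(V) = 0 (l(V) = (-3 + ((-4 + (6 - V)) + 1)) + V = (-3 + ((2 - V) + 1)) + V = (-3 + (3 - V)) + V = -V + V = 0)
√(y(3*Y, 129) + l((-4 + 4)²)) = √(3*(-6) + 0) = √(-18 + 0) = √(-18) = 3*I*√2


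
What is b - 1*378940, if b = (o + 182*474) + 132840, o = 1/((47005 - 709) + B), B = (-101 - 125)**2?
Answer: -15563161503/97372 ≈ -1.5983e+5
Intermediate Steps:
B = 51076 (B = (-226)**2 = 51076)
o = 1/97372 (o = 1/((47005 - 709) + 51076) = 1/(46296 + 51076) = 1/97372 ≈ 1.0270e-5)
b = 21334984177/97372 (b = (1/97372 + 182*474) + 132840 = (1/97372 + 86268) + 132840 = 8400087697/97372 + 132840 = 21334984177/97372 ≈ 2.1911e+5)
b - 1*378940 = 21334984177/97372 - 1*378940 = 21334984177/97372 - 378940 = -15563161503/97372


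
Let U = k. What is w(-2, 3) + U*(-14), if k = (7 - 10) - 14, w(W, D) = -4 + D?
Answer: 237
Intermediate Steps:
k = -17 (k = -3 - 14 = -17)
U = -17
w(-2, 3) + U*(-14) = (-4 + 3) - 17*(-14) = -1 + 238 = 237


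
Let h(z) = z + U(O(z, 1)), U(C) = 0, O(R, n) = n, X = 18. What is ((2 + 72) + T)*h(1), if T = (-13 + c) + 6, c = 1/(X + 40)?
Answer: 3887/58 ≈ 67.017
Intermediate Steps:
h(z) = z (h(z) = z + 0 = z)
c = 1/58 (c = 1/(18 + 40) = 1/58 ≈ 0.017241)
T = -405/58 (T = (-13 + 1/58) + 6 = -753/58 + 6 = -405/58 ≈ -6.9828)
((2 + 72) + T)*h(1) = ((2 + 72) - 405/58)*1 = (74 - 405/58)*1 = (3887/58)*1 = 3887/58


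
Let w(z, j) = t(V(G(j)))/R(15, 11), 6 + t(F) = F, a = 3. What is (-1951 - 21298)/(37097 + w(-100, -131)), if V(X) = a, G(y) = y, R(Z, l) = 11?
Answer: -255739/408064 ≈ -0.62671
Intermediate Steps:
V(X) = 3
t(F) = -6 + F
w(z, j) = -3/11 (w(z, j) = (-6 + 3)/11 = -3*1/11 = -3/11)
(-1951 - 21298)/(37097 + w(-100, -131)) = (-1951 - 21298)/(37097 - 3/11) = -23249/408064/11 = -23249*11/408064 = -255739/408064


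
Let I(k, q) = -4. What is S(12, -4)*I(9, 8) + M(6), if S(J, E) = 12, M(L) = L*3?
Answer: -30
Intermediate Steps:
M(L) = 3*L
S(12, -4)*I(9, 8) + M(6) = 12*(-4) + 3*6 = -48 + 18 = -30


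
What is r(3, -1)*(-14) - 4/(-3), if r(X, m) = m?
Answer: 46/3 ≈ 15.333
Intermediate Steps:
r(3, -1)*(-14) - 4/(-3) = -1*(-14) - 4/(-3) = 14 - 4*(-⅓) = 14 + 4/3 = 46/3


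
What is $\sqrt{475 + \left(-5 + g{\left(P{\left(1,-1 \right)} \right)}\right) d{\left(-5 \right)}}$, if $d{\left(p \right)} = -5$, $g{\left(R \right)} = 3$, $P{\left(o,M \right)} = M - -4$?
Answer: $\sqrt{485} \approx 22.023$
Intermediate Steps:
$P{\left(o,M \right)} = 4 + M$ ($P{\left(o,M \right)} = M + 4 = 4 + M$)
$\sqrt{475 + \left(-5 + g{\left(P{\left(1,-1 \right)} \right)}\right) d{\left(-5 \right)}} = \sqrt{475 + \left(-5 + 3\right) \left(-5\right)} = \sqrt{475 - -10} = \sqrt{475 + 10} = \sqrt{485}$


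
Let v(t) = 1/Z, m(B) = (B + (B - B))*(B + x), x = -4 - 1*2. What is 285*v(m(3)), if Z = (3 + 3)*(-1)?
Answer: -95/2 ≈ -47.500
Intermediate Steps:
x = -6 (x = -4 - 2 = -6)
Z = -6 (Z = 6*(-1) = -6)
m(B) = B*(-6 + B) (m(B) = (B + (B - B))*(B - 6) = (B + 0)*(-6 + B) = B*(-6 + B))
v(t) = -⅙ (v(t) = 1/(-6) = -⅙)
285*v(m(3)) = 285*(-⅙) = -95/2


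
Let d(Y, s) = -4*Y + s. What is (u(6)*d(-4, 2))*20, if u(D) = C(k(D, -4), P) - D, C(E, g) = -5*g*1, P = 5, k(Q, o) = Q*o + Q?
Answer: -11160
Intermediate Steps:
k(Q, o) = Q + Q*o
C(E, g) = -5*g
d(Y, s) = s - 4*Y
u(D) = -25 - D (u(D) = -5*5 - D = -25 - D)
(u(6)*d(-4, 2))*20 = ((-25 - 1*6)*(2 - 4*(-4)))*20 = ((-25 - 6)*(2 + 16))*20 = -31*18*20 = -558*20 = -11160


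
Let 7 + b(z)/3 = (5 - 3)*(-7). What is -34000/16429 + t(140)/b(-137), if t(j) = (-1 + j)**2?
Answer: -45652387/147861 ≈ -308.75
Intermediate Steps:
b(z) = -63 (b(z) = -21 + 3*((5 - 3)*(-7)) = -21 + 3*(2*(-7)) = -21 + 3*(-14) = -21 - 42 = -63)
-34000/16429 + t(140)/b(-137) = -34000/16429 + (-1 + 140)**2/(-63) = -34000*1/16429 + 139**2*(-1/63) = -34000/16429 + 19321*(-1/63) = -34000/16429 - 19321/63 = -45652387/147861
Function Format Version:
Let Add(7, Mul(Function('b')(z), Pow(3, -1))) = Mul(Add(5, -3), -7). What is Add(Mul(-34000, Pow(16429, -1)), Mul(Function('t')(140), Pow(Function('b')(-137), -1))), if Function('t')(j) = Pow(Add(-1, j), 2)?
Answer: Rational(-45652387, 147861) ≈ -308.75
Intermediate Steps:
Function('b')(z) = -63 (Function('b')(z) = Add(-21, Mul(3, Mul(Add(5, -3), -7))) = Add(-21, Mul(3, Mul(2, -7))) = Add(-21, Mul(3, -14)) = Add(-21, -42) = -63)
Add(Mul(-34000, Pow(16429, -1)), Mul(Function('t')(140), Pow(Function('b')(-137), -1))) = Add(Mul(-34000, Pow(16429, -1)), Mul(Pow(Add(-1, 140), 2), Pow(-63, -1))) = Add(Mul(-34000, Rational(1, 16429)), Mul(Pow(139, 2), Rational(-1, 63))) = Add(Rational(-34000, 16429), Mul(19321, Rational(-1, 63))) = Add(Rational(-34000, 16429), Rational(-19321, 63)) = Rational(-45652387, 147861)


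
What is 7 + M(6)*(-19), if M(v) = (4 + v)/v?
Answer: -74/3 ≈ -24.667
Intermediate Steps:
M(v) = (4 + v)/v
7 + M(6)*(-19) = 7 + ((4 + 6)/6)*(-19) = 7 + ((⅙)*10)*(-19) = 7 + (5/3)*(-19) = 7 - 95/3 = -74/3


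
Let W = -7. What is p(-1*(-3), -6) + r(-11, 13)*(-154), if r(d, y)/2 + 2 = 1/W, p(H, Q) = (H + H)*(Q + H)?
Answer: 642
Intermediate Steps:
p(H, Q) = 2*H*(H + Q) (p(H, Q) = (2*H)*(H + Q) = 2*H*(H + Q))
r(d, y) = -30/7 (r(d, y) = -4 + 2/(-7) = -4 + 2*(-⅐) = -4 - 2/7 = -30/7)
p(-1*(-3), -6) + r(-11, 13)*(-154) = 2*(-1*(-3))*(-1*(-3) - 6) - 30/7*(-154) = 2*3*(3 - 6) + 660 = 2*3*(-3) + 660 = -18 + 660 = 642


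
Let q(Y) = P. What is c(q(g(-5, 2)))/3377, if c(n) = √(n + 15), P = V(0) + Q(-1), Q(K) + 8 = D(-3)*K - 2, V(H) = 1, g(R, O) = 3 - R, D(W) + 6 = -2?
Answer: √14/3377 ≈ 0.0011080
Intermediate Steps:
D(W) = -8 (D(W) = -6 - 2 = -8)
Q(K) = -10 - 8*K (Q(K) = -8 + (-8*K - 2) = -8 + (-2 - 8*K) = -10 - 8*K)
P = -1 (P = 1 + (-10 - 8*(-1)) = 1 + (-10 + 8) = 1 - 2 = -1)
q(Y) = -1
c(n) = √(15 + n)
c(q(g(-5, 2)))/3377 = √(15 - 1)/3377 = √14*(1/3377) = √14/3377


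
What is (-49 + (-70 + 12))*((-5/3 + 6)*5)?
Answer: -6955/3 ≈ -2318.3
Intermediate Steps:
(-49 + (-70 + 12))*((-5/3 + 6)*5) = (-49 - 58)*((-5*⅓ + 6)*5) = -107*(-5/3 + 6)*5 = -1391*5/3 = -107*65/3 = -6955/3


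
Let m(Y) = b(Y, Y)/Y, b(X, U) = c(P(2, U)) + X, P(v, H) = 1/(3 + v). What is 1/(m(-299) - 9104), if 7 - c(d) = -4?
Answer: -299/2721808 ≈ -0.00010985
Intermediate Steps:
c(d) = 11 (c(d) = 7 - 1*(-4) = 7 + 4 = 11)
b(X, U) = 11 + X
m(Y) = (11 + Y)/Y
1/(m(-299) - 9104) = 1/((11 - 299)/(-299) - 9104) = 1/(-1/299*(-288) - 9104) = 1/(288/299 - 9104) = 1/(-2721808/299) = -299/2721808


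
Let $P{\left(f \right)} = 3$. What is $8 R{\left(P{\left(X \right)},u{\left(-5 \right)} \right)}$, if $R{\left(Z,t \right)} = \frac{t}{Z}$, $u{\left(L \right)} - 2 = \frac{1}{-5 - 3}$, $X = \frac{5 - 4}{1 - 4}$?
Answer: $5$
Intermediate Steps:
$X = - \frac{1}{3}$ ($X = 1 \frac{1}{-3} = 1 \left(- \frac{1}{3}\right) = - \frac{1}{3} \approx -0.33333$)
$u{\left(L \right)} = \frac{15}{8}$ ($u{\left(L \right)} = 2 + \frac{1}{-5 - 3} = 2 + \frac{1}{-8} = 2 - \frac{1}{8} = \frac{15}{8}$)
$8 R{\left(P{\left(X \right)},u{\left(-5 \right)} \right)} = 8 \frac{15}{8 \cdot 3} = 8 \cdot \frac{15}{8} \cdot \frac{1}{3} = 8 \cdot \frac{5}{8} = 5$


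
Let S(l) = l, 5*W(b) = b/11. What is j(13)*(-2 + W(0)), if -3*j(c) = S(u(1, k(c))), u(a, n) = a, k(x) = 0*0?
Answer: 2/3 ≈ 0.66667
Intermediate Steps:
k(x) = 0
W(b) = b/55 (W(b) = (b/11)/5 = b/55)
j(c) = -1/3 (j(c) = -1/3*1 = -1/3)
j(13)*(-2 + W(0)) = -(-2 + (1/55)*0)/3 = -(-2 + 0)/3 = -1/3*(-2) = 2/3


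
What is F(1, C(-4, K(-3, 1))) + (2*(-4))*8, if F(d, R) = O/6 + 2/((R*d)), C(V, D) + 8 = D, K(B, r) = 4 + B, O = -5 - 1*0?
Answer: -2735/42 ≈ -65.119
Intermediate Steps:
O = -5 (O = -5 + 0 = -5)
C(V, D) = -8 + D
F(d, R) = -5/6 + 2/(R*d) (F(d, R) = -5/6 + 2/((R*d)) = -5*1/6 + 2*(1/(R*d)) = -5/6 + 2/(R*d))
F(1, C(-4, K(-3, 1))) + (2*(-4))*8 = (-5/6 + 2/((-8 + (4 - 3))*1)) + (2*(-4))*8 = (-5/6 + 2*1/(-8 + 1)) - 8*8 = (-5/6 + 2*1/(-7)) - 64 = (-5/6 + 2*(-1/7)*1) - 64 = (-5/6 - 2/7) - 64 = -47/42 - 64 = -2735/42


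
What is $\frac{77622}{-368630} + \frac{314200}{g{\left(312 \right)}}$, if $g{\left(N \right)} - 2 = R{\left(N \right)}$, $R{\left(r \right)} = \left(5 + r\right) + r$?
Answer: $\frac{57887283259}{116302765} \approx 497.73$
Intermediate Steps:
$R{\left(r \right)} = 5 + 2 r$
$g{\left(N \right)} = 7 + 2 N$ ($g{\left(N \right)} = 2 + \left(5 + 2 N\right) = 7 + 2 N$)
$\frac{77622}{-368630} + \frac{314200}{g{\left(312 \right)}} = \frac{77622}{-368630} + \frac{314200}{7 + 2 \cdot 312} = 77622 \left(- \frac{1}{368630}\right) + \frac{314200}{7 + 624} = - \frac{38811}{184315} + \frac{314200}{631} = \frac{57887283259}{116302765}$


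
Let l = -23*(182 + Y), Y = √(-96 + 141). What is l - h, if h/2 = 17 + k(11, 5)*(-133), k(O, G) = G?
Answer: -2890 - 69*√5 ≈ -3044.3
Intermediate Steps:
Y = 3*√5 (Y = √45 = 3*√5 ≈ 6.7082)
h = -1296 (h = 2*(17 + 5*(-133)) = 2*(17 - 665) = 2*(-648) = -1296)
l = -4186 - 69*√5 (l = -23*(182 + 3*√5) = -4186 - 69*√5 ≈ -4340.3)
l - h = (-4186 - 69*√5) - 1*(-1296) = (-4186 - 69*√5) + 1296 = -2890 - 69*√5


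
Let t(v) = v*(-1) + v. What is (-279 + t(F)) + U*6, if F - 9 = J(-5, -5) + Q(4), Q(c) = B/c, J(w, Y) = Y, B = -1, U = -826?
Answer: -5235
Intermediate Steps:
Q(c) = -1/c
F = 15/4 (F = 9 + (-5 - 1/4) = 9 + (-5 - 1*¼) = 9 + (-5 - ¼) = 9 - 21/4 = 15/4 ≈ 3.7500)
t(v) = 0 (t(v) = -v + v = 0)
(-279 + t(F)) + U*6 = (-279 + 0) - 826*6 = -279 - 4956 = -5235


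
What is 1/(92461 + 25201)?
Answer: 1/117662 ≈ 8.4989e-6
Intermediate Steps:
1/(92461 + 25201) = 1/117662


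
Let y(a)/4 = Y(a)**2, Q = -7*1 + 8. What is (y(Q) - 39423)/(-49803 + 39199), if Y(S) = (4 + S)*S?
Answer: 39323/10604 ≈ 3.7083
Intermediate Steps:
Y(S) = S*(4 + S)
Q = 1 (Q = -7 + 8 = 1)
y(a) = 4*a**2*(4 + a)**2 (y(a) = 4*(a*(4 + a))**2 = 4*(a**2*(4 + a)**2) = 4*a**2*(4 + a)**2)
(y(Q) - 39423)/(-49803 + 39199) = (4*1**2*(4 + 1)**2 - 39423)/(-49803 + 39199) = (4*1*5**2 - 39423)/(-10604) = (4*1*25 - 39423)*(-1/10604) = (100 - 39423)*(-1/10604) = -39323*(-1/10604) = 39323/10604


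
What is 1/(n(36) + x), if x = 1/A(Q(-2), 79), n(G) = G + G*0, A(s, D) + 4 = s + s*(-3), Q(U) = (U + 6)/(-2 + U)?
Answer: 2/71 ≈ 0.028169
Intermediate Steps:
Q(U) = (6 + U)/(-2 + U)
A(s, D) = -4 - 2*s (A(s, D) = -4 + (s + s*(-3)) = -4 + (s - 3*s) = -4 - 2*s)
n(G) = G (n(G) = G + 0 = G)
x = -½ (x = 1/(-4 - 2*(6 - 2)/(-2 - 2)) = 1/(-4 - 2*4/(-4)) = 1/(-4 - (-1)*4/2) = 1/(-4 - 2*(-1)) = 1/(-4 + 2) = 1/(-2) = -½ ≈ -0.50000)
1/(n(36) + x) = 1/(36 - ½) = 1/(71/2) = 2/71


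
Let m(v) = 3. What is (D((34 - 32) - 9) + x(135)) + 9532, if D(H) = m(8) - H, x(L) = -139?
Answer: 9403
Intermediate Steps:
D(H) = 3 - H
(D((34 - 32) - 9) + x(135)) + 9532 = ((3 - ((34 - 32) - 9)) - 139) + 9532 = ((3 - (2 - 9)) - 139) + 9532 = ((3 - 1*(-7)) - 139) + 9532 = ((3 + 7) - 139) + 9532 = (10 - 139) + 9532 = -129 + 9532 = 9403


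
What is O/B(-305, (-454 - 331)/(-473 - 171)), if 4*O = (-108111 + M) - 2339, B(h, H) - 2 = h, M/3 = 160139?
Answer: -369967/1212 ≈ -305.25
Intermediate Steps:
M = 480417 (M = 3*160139 = 480417)
B(h, H) = 2 + h
O = 369967/4 (O = ((-108111 + 480417) - 2339)/4 = (372306 - 2339)/4 = (¼)*369967 = 369967/4 ≈ 92492.)
O/B(-305, (-454 - 331)/(-473 - 171)) = 369967/(4*(2 - 305)) = (369967/4)/(-303) = (369967/4)*(-1/303) = -369967/1212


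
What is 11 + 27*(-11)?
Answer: -286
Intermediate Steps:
11 + 27*(-11) = 11 - 297 = -286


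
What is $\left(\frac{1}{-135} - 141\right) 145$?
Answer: $- \frac{552044}{27} \approx -20446.0$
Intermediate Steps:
$\left(\frac{1}{-135} - 141\right) 145 = \left(- \frac{1}{135} - 141\right) 145 = \left(- \frac{19036}{135}\right) 145 = - \frac{552044}{27}$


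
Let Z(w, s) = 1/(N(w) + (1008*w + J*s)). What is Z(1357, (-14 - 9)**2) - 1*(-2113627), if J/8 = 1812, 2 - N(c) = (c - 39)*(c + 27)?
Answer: 15243752695511/7212130 ≈ 2.1136e+6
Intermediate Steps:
N(c) = 2 - (-39 + c)*(27 + c) (N(c) = 2 - (c - 39)*(c + 27) = 2 - (-39 + c)*(27 + c))
J = 14496 (J = 8*1812 = 14496)
Z(w, s) = 1/(1055 - w**2 + 1020*w + 14496*s) (Z(w, s) = 1/((1055 - w**2 + 12*w) + (1008*w + 14496*s)) = 1/(1055 - w**2 + 1020*w + 14496*s))
Z(1357, (-14 - 9)**2) - 1*(-2113627) = 1/(1055 - 1*1357**2 + 1020*1357 + 14496*(-14 - 9)**2) - 1*(-2113627) = 1/(1055 - 1*1841449 + 1384140 + 14496*(-23)**2) + 2113627 = 1/(1055 - 1841449 + 1384140 + 14496*529) + 2113627 = 1/(1055 - 1841449 + 1384140 + 7668384) + 2113627 = 1/7212130 + 2113627 = 15243752695511/7212130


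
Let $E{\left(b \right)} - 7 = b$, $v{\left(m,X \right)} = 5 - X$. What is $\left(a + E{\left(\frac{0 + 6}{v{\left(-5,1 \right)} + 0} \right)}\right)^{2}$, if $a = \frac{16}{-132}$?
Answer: $\frac{305809}{4356} \approx 70.204$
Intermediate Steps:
$a = - \frac{4}{33}$ ($a = 16 \left(- \frac{1}{132}\right) = - \frac{4}{33} \approx -0.12121$)
$E{\left(b \right)} = 7 + b$
$\left(a + E{\left(\frac{0 + 6}{v{\left(-5,1 \right)} + 0} \right)}\right)^{2} = \left(- \frac{4}{33} + \left(7 + \frac{0 + 6}{\left(5 - 1\right) + 0}\right)\right)^{2} = \left(- \frac{4}{33} + \left(7 + \frac{6}{\left(5 - 1\right) + 0}\right)\right)^{2} = \left(- \frac{4}{33} + \left(7 + \frac{6}{4 + 0}\right)\right)^{2} = \left(- \frac{4}{33} + \left(7 + \frac{6}{4}\right)\right)^{2} = \left(- \frac{4}{33} + \left(7 + 6 \cdot \frac{1}{4}\right)\right)^{2} = \left(- \frac{4}{33} + \left(7 + \frac{3}{2}\right)\right)^{2} = \left(- \frac{4}{33} + \frac{17}{2}\right)^{2} = \left(\frac{553}{66}\right)^{2} = \frac{305809}{4356}$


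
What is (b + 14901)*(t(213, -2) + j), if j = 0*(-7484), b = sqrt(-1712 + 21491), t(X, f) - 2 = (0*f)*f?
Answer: 29802 + 2*sqrt(19779) ≈ 30083.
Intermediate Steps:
t(X, f) = 2 (t(X, f) = 2 + (0*f)*f = 2 + 0*f = 2 + 0 = 2)
b = sqrt(19779) ≈ 140.64
j = 0
(b + 14901)*(t(213, -2) + j) = (sqrt(19779) + 14901)*(2 + 0) = (14901 + sqrt(19779))*2 = 29802 + 2*sqrt(19779)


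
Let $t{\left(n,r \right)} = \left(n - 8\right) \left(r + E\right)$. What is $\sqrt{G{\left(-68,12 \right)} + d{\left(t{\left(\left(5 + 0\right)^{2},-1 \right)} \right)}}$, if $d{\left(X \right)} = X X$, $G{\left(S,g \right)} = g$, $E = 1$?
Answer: $2 \sqrt{3} \approx 3.4641$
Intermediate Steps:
$t{\left(n,r \right)} = \left(1 + r\right) \left(-8 + n\right)$ ($t{\left(n,r \right)} = \left(n - 8\right) \left(r + 1\right) = \left(-8 + n\right) \left(1 + r\right) = \left(1 + r\right) \left(-8 + n\right)$)
$d{\left(X \right)} = X^{2}$
$\sqrt{G{\left(-68,12 \right)} + d{\left(t{\left(\left(5 + 0\right)^{2},-1 \right)} \right)}} = \sqrt{12 + \left(-8 + \left(5 + 0\right)^{2} - -8 + \left(5 + 0\right)^{2} \left(-1\right)\right)^{2}} = \sqrt{12 + \left(-8 + 5^{2} + 8 + 5^{2} \left(-1\right)\right)^{2}} = \sqrt{12 + \left(-8 + 25 + 8 + 25 \left(-1\right)\right)^{2}} = \sqrt{12 + \left(-8 + 25 + 8 - 25\right)^{2}} = \sqrt{12 + 0^{2}} = \sqrt{12 + 0} = \sqrt{12} = 2 \sqrt{3}$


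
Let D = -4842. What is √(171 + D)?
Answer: 3*I*√519 ≈ 68.345*I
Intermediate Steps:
√(171 + D) = √(171 - 4842) = √(-4671) = 3*I*√519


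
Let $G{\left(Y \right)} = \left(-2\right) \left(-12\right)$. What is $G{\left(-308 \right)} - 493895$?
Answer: $-493871$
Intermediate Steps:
$G{\left(Y \right)} = 24$
$G{\left(-308 \right)} - 493895 = 24 - 493895 = -493871$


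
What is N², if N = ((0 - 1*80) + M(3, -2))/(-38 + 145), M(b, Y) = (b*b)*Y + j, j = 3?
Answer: 9025/11449 ≈ 0.78828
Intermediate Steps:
M(b, Y) = 3 + Y*b² (M(b, Y) = (b*b)*Y + 3 = b²*Y + 3 = Y*b² + 3 = 3 + Y*b²)
N = -95/107 (N = ((0 - 1*80) + (3 - 2*3²))/(-38 + 145) = ((0 - 80) + (3 - 2*9))/107 = (-80 + (3 - 18))*(1/107) = (-80 - 15)*(1/107) = -95*1/107 = -95/107 ≈ -0.88785)
N² = (-95/107)² = 9025/11449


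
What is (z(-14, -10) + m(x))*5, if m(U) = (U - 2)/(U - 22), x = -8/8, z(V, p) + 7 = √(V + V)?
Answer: -790/23 + 10*I*√7 ≈ -34.348 + 26.458*I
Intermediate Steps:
z(V, p) = -7 + √2*√V (z(V, p) = -7 + √(V + V) = -7 + √(2*V) = -7 + √2*√V)
x = -1 (x = -8*⅛ = -1)
m(U) = (-2 + U)/(-22 + U)
(z(-14, -10) + m(x))*5 = ((-7 + √2*√(-14)) + (-2 - 1)/(-22 - 1))*5 = ((-7 + √2*(I*√14)) - 3/(-23))*5 = ((-7 + 2*I*√7) - 1/23*(-3))*5 = ((-7 + 2*I*√7) + 3/23)*5 = (-158/23 + 2*I*√7)*5 = -790/23 + 10*I*√7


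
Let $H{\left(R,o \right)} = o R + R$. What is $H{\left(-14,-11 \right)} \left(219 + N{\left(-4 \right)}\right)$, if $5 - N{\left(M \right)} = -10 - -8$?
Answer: $31640$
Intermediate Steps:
$H{\left(R,o \right)} = R + R o$ ($H{\left(R,o \right)} = R o + R = R + R o$)
$N{\left(M \right)} = 7$ ($N{\left(M \right)} = 5 - \left(-10 - -8\right) = 5 - \left(-10 + 8\right) = 5 - -2 = 5 + 2 = 7$)
$H{\left(-14,-11 \right)} \left(219 + N{\left(-4 \right)}\right) = - 14 \left(1 - 11\right) \left(219 + 7\right) = \left(-14\right) \left(-10\right) 226 = 140 \cdot 226 = 31640$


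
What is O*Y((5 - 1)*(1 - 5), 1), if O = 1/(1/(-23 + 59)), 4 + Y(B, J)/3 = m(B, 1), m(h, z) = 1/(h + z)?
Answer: -2196/5 ≈ -439.20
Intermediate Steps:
Y(B, J) = -12 + 3/(1 + B) (Y(B, J) = -12 + 3/(B + 1) = -12 + 3/(1 + B))
O = 36 (O = 1/(1/36) = 36)
O*Y((5 - 1)*(1 - 5), 1) = 36*(3*(-3 - 4*(5 - 1)*(1 - 5))/(1 + (5 - 1)*(1 - 5))) = 36*(3*(-3 - 16*(-4))/(1 + 4*(-4))) = 36*(3*(-3 - 4*(-16))/(1 - 16)) = 36*(3*(-3 + 64)/(-15)) = 36*(3*(-1/15)*61) = 36*(-61/5) = -2196/5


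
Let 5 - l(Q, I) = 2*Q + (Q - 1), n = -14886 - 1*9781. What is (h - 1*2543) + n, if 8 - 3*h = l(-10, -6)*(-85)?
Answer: -78562/3 ≈ -26187.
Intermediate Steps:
n = -24667 (n = -14886 - 9781 = -24667)
l(Q, I) = 6 - 3*Q (l(Q, I) = 5 - (2*Q + (Q - 1)) = 5 - (2*Q + (-1 + Q)) = 5 - (-1 + 3*Q) = 5 + (1 - 3*Q) = 6 - 3*Q)
h = 3068/3 (h = 8/3 - (6 - 3*(-10))*(-85)/3 = 8/3 - (6 + 30)*(-85)/3 = 8/3 - 12*(-85) = 8/3 - ⅓*(-3060) = 8/3 + 1020 = 3068/3 ≈ 1022.7)
(h - 1*2543) + n = (3068/3 - 1*2543) - 24667 = (3068/3 - 2543) - 24667 = -4561/3 - 24667 = -78562/3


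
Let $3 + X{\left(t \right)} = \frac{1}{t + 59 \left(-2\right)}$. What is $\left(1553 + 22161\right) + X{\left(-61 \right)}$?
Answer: $\frac{4244268}{179} \approx 23711.0$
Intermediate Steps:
$X{\left(t \right)} = -3 + \frac{1}{-118 + t}$ ($X{\left(t \right)} = -3 + \frac{1}{t + 59 \left(-2\right)} = -3 + \frac{1}{t - 118} = -3 + \frac{1}{-118 + t}$)
$\left(1553 + 22161\right) + X{\left(-61 \right)} = \left(1553 + 22161\right) + \frac{355 - -183}{-118 - 61} = 23714 + \frac{355 + 183}{-179} = 23714 - \frac{538}{179} = \frac{4244268}{179}$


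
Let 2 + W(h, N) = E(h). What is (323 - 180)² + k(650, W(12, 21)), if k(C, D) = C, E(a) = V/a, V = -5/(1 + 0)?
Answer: 21099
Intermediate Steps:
V = -5 (V = -5/1 = -5*1 = -5)
E(a) = -5/a
W(h, N) = -2 - 5/h
(323 - 180)² + k(650, W(12, 21)) = (323 - 180)² + 650 = 143² + 650 = 20449 + 650 = 21099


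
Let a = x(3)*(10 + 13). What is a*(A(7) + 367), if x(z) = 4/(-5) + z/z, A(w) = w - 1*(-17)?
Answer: 8993/5 ≈ 1798.6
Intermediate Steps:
A(w) = 17 + w (A(w) = w + 17 = 17 + w)
x(z) = ⅕ (x(z) = 4*(-⅕) + 1 = -⅘ + 1 = ⅕)
a = 23/5 (a = (10 + 13)/5 = (⅕)*23 = 23/5 ≈ 4.6000)
a*(A(7) + 367) = 23*((17 + 7) + 367)/5 = 23*(24 + 367)/5 = (23/5)*391 = 8993/5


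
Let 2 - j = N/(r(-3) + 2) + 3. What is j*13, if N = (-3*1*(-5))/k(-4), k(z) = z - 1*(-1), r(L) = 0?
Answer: 39/2 ≈ 19.500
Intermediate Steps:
k(z) = 1 + z (k(z) = z + 1 = 1 + z)
N = -5 (N = (-3*1*(-5))/(1 - 4) = -3*(-5)/(-3) = 15*(-⅓) = -5)
j = 3/2 (j = 2 - (-5/(0 + 2) + 3) = 2 - (-5/2 + 3) = 2 - 1*½ = 2 - ½ = 3/2 ≈ 1.5000)
j*13 = (3/2)*13 = 39/2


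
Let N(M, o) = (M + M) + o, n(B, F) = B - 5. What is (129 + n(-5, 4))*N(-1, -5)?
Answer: -833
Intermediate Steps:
n(B, F) = -5 + B
N(M, o) = o + 2*M (N(M, o) = 2*M + o = o + 2*M)
(129 + n(-5, 4))*N(-1, -5) = (129 + (-5 - 5))*(-5 + 2*(-1)) = (129 - 10)*(-5 - 2) = 119*(-7) = -833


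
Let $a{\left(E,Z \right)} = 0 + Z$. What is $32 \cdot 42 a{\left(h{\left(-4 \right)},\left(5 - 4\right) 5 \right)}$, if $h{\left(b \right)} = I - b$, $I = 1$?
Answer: $6720$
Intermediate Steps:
$h{\left(b \right)} = 1 - b$
$a{\left(E,Z \right)} = Z$
$32 \cdot 42 a{\left(h{\left(-4 \right)},\left(5 - 4\right) 5 \right)} = 32 \cdot 42 \left(5 - 4\right) 5 = 1344 \cdot 1 \cdot 5 = 1344 \cdot 5 = 6720$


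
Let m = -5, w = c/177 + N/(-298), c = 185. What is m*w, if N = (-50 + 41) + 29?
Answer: -128975/26373 ≈ -4.8904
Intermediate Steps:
N = 20 (N = -9 + 29 = 20)
w = 25795/26373 (w = 185/177 + 20/(-298) = 185*(1/177) + 20*(-1/298) = 185/177 - 10/149 = 25795/26373 ≈ 0.97808)
m*w = -5*25795/26373 = -128975/26373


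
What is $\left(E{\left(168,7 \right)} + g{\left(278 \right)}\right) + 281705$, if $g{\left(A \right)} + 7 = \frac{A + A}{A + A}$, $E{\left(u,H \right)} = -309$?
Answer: $281390$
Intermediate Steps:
$g{\left(A \right)} = -6$ ($g{\left(A \right)} = -7 + \frac{A + A}{A + A} = -7 + \frac{2 A}{2 A} = -7 + 2 A \frac{1}{2 A} = -7 + 1 = -6$)
$\left(E{\left(168,7 \right)} + g{\left(278 \right)}\right) + 281705 = \left(-309 - 6\right) + 281705 = -315 + 281705 = 281390$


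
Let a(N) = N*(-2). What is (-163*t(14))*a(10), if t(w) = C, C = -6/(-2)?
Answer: 9780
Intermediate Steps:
a(N) = -2*N
C = 3 (C = -6*(-1/2) = 3)
t(w) = 3
(-163*t(14))*a(10) = (-163*3)*(-2*10) = -489*(-20) = 9780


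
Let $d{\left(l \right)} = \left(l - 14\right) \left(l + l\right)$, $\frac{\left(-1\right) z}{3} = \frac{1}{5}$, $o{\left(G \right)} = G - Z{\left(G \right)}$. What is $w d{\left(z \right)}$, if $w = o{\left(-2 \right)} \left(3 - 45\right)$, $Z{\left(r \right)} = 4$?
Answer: $\frac{110376}{25} \approx 4415.0$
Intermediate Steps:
$o{\left(G \right)} = -4 + G$ ($o{\left(G \right)} = G - 4 = -4 + G$)
$z = - \frac{3}{5} \approx -0.6$
$w = 252$ ($w = \left(-4 - 2\right) \left(3 - 45\right) = - 6 \left(3 - 45\right) = \left(-6\right) \left(-42\right) = 252$)
$d{\left(l \right)} = 2 l \left(-14 + l\right)$ ($d{\left(l \right)} = \left(-14 + l\right) 2 l = 2 l \left(-14 + l\right)$)
$w d{\left(z \right)} = 252 \cdot 2 \left(- \frac{3}{5}\right) \left(-14 - \frac{3}{5}\right) = 252 \cdot 2 \left(- \frac{3}{5}\right) \left(- \frac{73}{5}\right) = 252 \cdot \frac{438}{25} = \frac{110376}{25}$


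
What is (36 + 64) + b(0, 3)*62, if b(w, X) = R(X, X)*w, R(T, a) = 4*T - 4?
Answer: 100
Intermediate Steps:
R(T, a) = -4 + 4*T
b(w, X) = w*(-4 + 4*X) (b(w, X) = (-4 + 4*X)*w = w*(-4 + 4*X))
(36 + 64) + b(0, 3)*62 = (36 + 64) + (4*0*(-1 + 3))*62 = 100 + (4*0*2)*62 = 100 + 0*62 = 100 + 0 = 100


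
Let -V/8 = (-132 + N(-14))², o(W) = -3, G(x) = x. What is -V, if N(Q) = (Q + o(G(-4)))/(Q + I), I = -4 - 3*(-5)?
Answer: 1149128/9 ≈ 1.2768e+5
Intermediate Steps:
I = 11 (I = -4 + 15 = 11)
N(Q) = (-3 + Q)/(11 + Q) (N(Q) = (Q - 3)/(Q + 11) = (-3 + Q)/(11 + Q))
V = -1149128/9 (V = -8*(-132 + (-3 - 14)/(11 - 14))² = -8*(-132 - 17/(-3))² = -8*(-132 - ⅓*(-17))² = -8*(-132 + 17/3)² = -8*(-379/3)² = -8*143641/9 = -1149128/9 ≈ -1.2768e+5)
-V = -1*(-1149128/9) = 1149128/9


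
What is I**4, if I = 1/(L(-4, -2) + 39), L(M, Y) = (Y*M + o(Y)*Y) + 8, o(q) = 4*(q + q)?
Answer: 1/57289761 ≈ 1.7455e-8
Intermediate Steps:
o(q) = 8*q (o(q) = 4*(2*q) = 8*q)
L(M, Y) = 8 + 8*Y**2 + M*Y (L(M, Y) = (Y*M + (8*Y)*Y) + 8 = (M*Y + 8*Y**2) + 8 = (8*Y**2 + M*Y) + 8 = 8 + 8*Y**2 + M*Y)
I = 1/87 (I = 1/((8 + 8*(-2)**2 - 4*(-2)) + 39) = 1/((8 + 8*4 + 8) + 39) = 1/((8 + 32 + 8) + 39) = 1/(48 + 39) = 1/87 ≈ 0.011494)
I**4 = (1/87)**4 = 1/57289761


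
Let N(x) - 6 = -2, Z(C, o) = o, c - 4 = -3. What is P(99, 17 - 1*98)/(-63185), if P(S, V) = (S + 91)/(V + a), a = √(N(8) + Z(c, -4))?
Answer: 38/1023597 ≈ 3.7124e-5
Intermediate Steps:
c = 1 (c = 4 - 3 = 1)
N(x) = 4 (N(x) = 6 - 2 = 4)
a = 0 (a = √(4 - 4) = √0 = 0)
P(S, V) = (91 + S)/V (P(S, V) = (S + 91)/(V + 0) = (91 + S)/V)
P(99, 17 - 1*98)/(-63185) = ((91 + 99)/(17 - 1*98))/(-63185) = (190/(17 - 98))*(-1/63185) = (190/(-81))*(-1/63185) = -1/81*190*(-1/63185) = -190/81*(-1/63185) = 38/1023597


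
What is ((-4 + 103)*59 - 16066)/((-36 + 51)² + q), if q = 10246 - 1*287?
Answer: -10225/10184 ≈ -1.0040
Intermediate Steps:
q = 9959 (q = 10246 - 287 = 9959)
((-4 + 103)*59 - 16066)/((-36 + 51)² + q) = ((-4 + 103)*59 - 16066)/((-36 + 51)² + 9959) = (99*59 - 16066)/(15² + 9959) = (5841 - 16066)/(225 + 9959) = -10225/10184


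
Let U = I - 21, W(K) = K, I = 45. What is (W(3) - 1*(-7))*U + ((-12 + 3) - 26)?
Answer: 205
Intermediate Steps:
U = 24 (U = 45 - 21 = 24)
(W(3) - 1*(-7))*U + ((-12 + 3) - 26) = (3 - 1*(-7))*24 + ((-12 + 3) - 26) = (3 + 7)*24 + (-9 - 26) = 10*24 - 35 = 240 - 35 = 205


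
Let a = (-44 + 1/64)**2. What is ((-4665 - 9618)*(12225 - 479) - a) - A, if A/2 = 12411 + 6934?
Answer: -687344609793/4096 ≈ -1.6781e+8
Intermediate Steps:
a = 7924225/4096 (a = (-44 + 1/64)**2 = (-2815/64)**2 = 7924225/4096 ≈ 1934.6)
A = 38690 (A = 2*(12411 + 6934) = 2*19345 = 38690)
((-4665 - 9618)*(12225 - 479) - a) - A = ((-4665 - 9618)*(12225 - 479) - 1*7924225/4096) - 1*38690 = (-14283*11746 - 7924225/4096) - 38690 = (-167768118 - 7924225/4096) - 38690 = -687186135553/4096 - 38690 = -687344609793/4096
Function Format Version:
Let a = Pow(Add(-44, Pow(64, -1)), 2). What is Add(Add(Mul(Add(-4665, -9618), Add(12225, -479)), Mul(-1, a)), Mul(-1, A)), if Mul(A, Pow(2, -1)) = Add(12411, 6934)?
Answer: Rational(-687344609793, 4096) ≈ -1.6781e+8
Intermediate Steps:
a = Rational(7924225, 4096) (a = Pow(Add(-44, Rational(1, 64)), 2) = Pow(Rational(-2815, 64), 2) = Rational(7924225, 4096) ≈ 1934.6)
A = 38690 (A = Mul(2, Add(12411, 6934)) = Mul(2, 19345) = 38690)
Add(Add(Mul(Add(-4665, -9618), Add(12225, -479)), Mul(-1, a)), Mul(-1, A)) = Add(Add(Mul(Add(-4665, -9618), Add(12225, -479)), Mul(-1, Rational(7924225, 4096))), Mul(-1, 38690)) = Add(Add(Mul(-14283, 11746), Rational(-7924225, 4096)), -38690) = Add(Add(-167768118, Rational(-7924225, 4096)), -38690) = Add(Rational(-687186135553, 4096), -38690) = Rational(-687344609793, 4096)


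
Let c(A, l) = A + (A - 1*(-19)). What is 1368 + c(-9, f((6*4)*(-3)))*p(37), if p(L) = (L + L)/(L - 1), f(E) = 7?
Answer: 24661/18 ≈ 1370.1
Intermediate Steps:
c(A, l) = 19 + 2*A (c(A, l) = A + (A + 19) = A + (19 + A) = 19 + 2*A)
p(L) = 2*L/(-1 + L) (p(L) = (2*L)/(-1 + L) = 2*L/(-1 + L))
1368 + c(-9, f((6*4)*(-3)))*p(37) = 1368 + (19 + 2*(-9))*(2*37/(-1 + 37)) = 1368 + (19 - 18)*(2*37/36) = 1368 + 1*(2*37*(1/36)) = 1368 + 1*(37/18) = 1368 + 37/18 = 24661/18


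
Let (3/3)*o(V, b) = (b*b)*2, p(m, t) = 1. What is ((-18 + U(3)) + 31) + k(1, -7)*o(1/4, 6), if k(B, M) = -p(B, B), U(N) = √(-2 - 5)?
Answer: -59 + I*√7 ≈ -59.0 + 2.6458*I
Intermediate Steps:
U(N) = I*√7 (U(N) = √(-7) = I*√7)
o(V, b) = 2*b² (o(V, b) = (b*b)*2 = b²*2 = 2*b²)
k(B, M) = -1 (k(B, M) = -1*1 = -1)
((-18 + U(3)) + 31) + k(1, -7)*o(1/4, 6) = ((-18 + I*√7) + 31) - 2*6² = (13 + I*√7) - 2*36 = (13 + I*√7) - 1*72 = (13 + I*√7) - 72 = -59 + I*√7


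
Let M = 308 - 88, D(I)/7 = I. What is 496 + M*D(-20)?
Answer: -30304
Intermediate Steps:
D(I) = 7*I
M = 220
496 + M*D(-20) = 496 + 220*(7*(-20)) = 496 + 220*(-140) = 496 - 30800 = -30304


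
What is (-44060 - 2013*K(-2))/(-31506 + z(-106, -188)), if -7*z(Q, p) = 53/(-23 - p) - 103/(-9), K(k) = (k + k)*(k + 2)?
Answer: 10904850/7798151 ≈ 1.3984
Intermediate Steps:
K(k) = 2*k*(2 + k) (K(k) = (2*k)*(2 + k) = 2*k*(2 + k))
z(Q, p) = -103/63 - 53/(7*(-23 - p)) (z(Q, p) = -(53/(-23 - p) - 103/(-9))/7 = -(53/(-23 - p) - 103*(-⅑))/7 = -(53/(-23 - p) + 103/9)/7 = -(103/9 + 53/(-23 - p))/7 = -103/63 - 53/(7*(-23 - p)))
(-44060 - 2013*K(-2))/(-31506 + z(-106, -188)) = (-44060 - 4026*(-2)*(2 - 2))/(-31506 + (-1892 - 103*(-188))/(63*(23 - 188))) = (-44060 - 4026*(-2)*0)/(-31506 + (1/63)*(-1892 + 19364)/(-165)) = (-44060 - 2013*0)/(-31506 + (1/63)*(-1/165)*17472) = (-44060 + 0)/(-31506 - 832/495) = -44060/(-15596302/495) = -44060*(-495/15596302) = 10904850/7798151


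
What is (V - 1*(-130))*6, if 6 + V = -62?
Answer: 372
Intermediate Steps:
V = -68 (V = -6 - 62 = -68)
(V - 1*(-130))*6 = (-68 - 1*(-130))*6 = (-68 + 130)*6 = 62*6 = 372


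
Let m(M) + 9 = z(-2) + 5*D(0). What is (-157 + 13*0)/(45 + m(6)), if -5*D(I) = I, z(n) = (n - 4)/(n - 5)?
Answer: -1099/258 ≈ -4.2597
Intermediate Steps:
z(n) = (-4 + n)/(-5 + n)
D(I) = -I/5
m(M) = -57/7 (m(M) = -9 + ((-4 - 2)/(-5 - 2) + 5*(-1/5*0)) = -9 + (-6/(-7) + 5*0) = -9 + (-1/7*(-6) + 0) = -9 + (6/7 + 0) = -9 + 6/7 = -57/7)
(-157 + 13*0)/(45 + m(6)) = (-157 + 13*0)/(45 - 57/7) = (-157 + 0)/(258/7) = -157*7/258 = -1099/258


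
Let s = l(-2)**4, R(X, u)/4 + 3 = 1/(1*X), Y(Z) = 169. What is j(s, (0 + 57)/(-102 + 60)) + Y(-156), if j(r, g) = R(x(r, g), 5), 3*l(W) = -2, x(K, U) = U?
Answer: 2927/19 ≈ 154.05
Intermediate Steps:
l(W) = -2/3 (l(W) = (1/3)*(-2) = -2/3)
R(X, u) = -12 + 4/X (R(X, u) = -12 + 4/((1*X)) = -12 + 4/X)
s = 16/81 (s = (-2/3)**4 = 16/81 ≈ 0.19753)
j(r, g) = -12 + 4/g
j(s, (0 + 57)/(-102 + 60)) + Y(-156) = (-12 + 4/(((0 + 57)/(-102 + 60)))) + 169 = (-12 + 4/((57/(-42)))) + 169 = (-12 + 4/((57*(-1/42)))) + 169 = (-12 + 4/(-19/14)) + 169 = (-12 + 4*(-14/19)) + 169 = (-12 - 56/19) + 169 = -284/19 + 169 = 2927/19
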